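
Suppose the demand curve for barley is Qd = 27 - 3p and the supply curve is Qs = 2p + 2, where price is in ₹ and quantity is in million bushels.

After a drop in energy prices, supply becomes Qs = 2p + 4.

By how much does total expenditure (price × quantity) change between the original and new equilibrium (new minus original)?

Original equilibrium: 27 - 3p = 2p + 2 gives 25 = 5p, so p = 5 and Q = 12.
The new curves are Qd = 27 - 3p (demand) and Qs = 2p + 4 (supply).
Setting them equal: 27 - 3p = 2p + 4 → 23 = 5p, so p = 4.6 and Q = 13.2.
Expenditure moves from 5×12 = 60 to 4.6×13.2 = 60.72; change = +0.72.

+0.72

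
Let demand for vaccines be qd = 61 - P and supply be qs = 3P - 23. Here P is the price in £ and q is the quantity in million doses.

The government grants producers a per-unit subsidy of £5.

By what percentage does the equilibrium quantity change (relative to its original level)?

Initially, 61 - P = 3P - 23, so 84 = 4P and P = 21, q = 40.
Since sellers receive the price plus the subsidy, the effective supply curve becomes qs = 3P - 8.
Clearing the new market: 61 - P = 3P - 8, so P = 17.25 and q = 43.75.
%Δq = (43.75 − 40) / 40 × 100 = +9.375%.

+9.375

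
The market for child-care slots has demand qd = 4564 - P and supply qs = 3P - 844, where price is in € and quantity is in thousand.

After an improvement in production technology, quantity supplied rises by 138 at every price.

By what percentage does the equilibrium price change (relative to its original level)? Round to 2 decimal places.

-2.55

Original equilibrium: 4564 - P = 3P - 844 gives 5408 = 4P, so P = 1352 and q = 3212.
The new curves are qd = 4564 - P (demand) and qs = 3P - 706 (supply).
Clearing the new market: 4564 - P = 3P - 706, so P = 1317.5 and q = 3246.5.
%ΔP = (1317.5 − 1352) / 1352 × 100 = -2.55%.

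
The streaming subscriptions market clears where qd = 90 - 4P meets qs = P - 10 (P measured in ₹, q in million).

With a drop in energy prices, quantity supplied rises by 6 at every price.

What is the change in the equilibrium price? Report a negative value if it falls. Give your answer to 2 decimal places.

-1.20

Original equilibrium: 90 - 4P = P - 10 gives 100 = 5P, so P = 20 and q = 10.
The new curves are qd = 90 - 4P (demand) and qs = P - 4 (supply).
New equilibrium: 90 - 4P = P - 4 ⇒ 94 = 5P ⇒ P = 18.8, q = 14.8.
ΔP = 18.8 − 20 = -1.20.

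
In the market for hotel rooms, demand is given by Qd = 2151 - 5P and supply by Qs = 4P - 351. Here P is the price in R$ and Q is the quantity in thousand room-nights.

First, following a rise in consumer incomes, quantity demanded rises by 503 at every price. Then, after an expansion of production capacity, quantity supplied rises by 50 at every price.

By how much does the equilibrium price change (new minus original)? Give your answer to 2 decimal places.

+50.33

Initially, 2151 - 5P = 4P - 351, so 2502 = 9P and P = 278, Q = 761.
The shock moves the curves to Qd = 2654 - 5P and Qs = 4P - 301.
Setting them equal: 2654 - 5P = 4P - 301 → 2955 = 9P, so P = 985/3 ≈ 328.3333 and Q = 3037/3 ≈ 1012.3333.
ΔP = 328.3333 − 278 = +50.33.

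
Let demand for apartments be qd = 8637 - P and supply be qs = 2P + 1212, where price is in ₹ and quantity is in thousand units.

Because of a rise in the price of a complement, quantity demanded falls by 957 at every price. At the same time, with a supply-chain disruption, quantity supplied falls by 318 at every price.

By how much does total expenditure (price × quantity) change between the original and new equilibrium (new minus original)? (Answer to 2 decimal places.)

Solve the original market: 8637 - P = 2P + 1212, hence P = 2475 and q = 6162.
The new curves are qd = 7680 - P (demand) and qs = 2P + 894 (supply).
New equilibrium: 7680 - P = 2P + 894 ⇒ 6786 = 3P ⇒ P = 2262, q = 5418.
Expenditure moves from 2475×6162 = 15250950 to 2262×5418 = 12255516; change = -2995434.00.

-2995434.00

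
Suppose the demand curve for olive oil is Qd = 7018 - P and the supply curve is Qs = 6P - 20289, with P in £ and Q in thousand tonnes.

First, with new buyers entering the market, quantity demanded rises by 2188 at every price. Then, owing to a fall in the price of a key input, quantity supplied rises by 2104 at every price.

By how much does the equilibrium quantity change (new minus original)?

Solve the original market: 7018 - P = 6P - 20289, hence P = 3901 and Q = 3117.
The shock moves the curves to Qd = 9206 - P and Qs = 6P - 18185.
Equate the new curves: 9206 - P = 6P - 18185, giving 27391 = 7P, P = 3913, Q = 5293.
ΔQ = 5293 − 3117 = +2176.

+2176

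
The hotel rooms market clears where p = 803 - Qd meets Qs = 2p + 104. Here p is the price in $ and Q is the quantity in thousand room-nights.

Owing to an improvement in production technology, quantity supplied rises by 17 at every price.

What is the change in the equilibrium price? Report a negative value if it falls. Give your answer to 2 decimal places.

-5.67

Original equilibrium: 803 - p = 2p + 104 gives 699 = 3p, so p = 233 and Q = 570.
The shock moves the curves to Qd = 803 - p and Qs = 2p + 121.
Clearing the new market: 803 - p = 2p + 121, so p = 682/3 ≈ 227.3333 and Q = 1727/3 ≈ 575.6667.
Δp = 227.3333 − 233 = -5.67.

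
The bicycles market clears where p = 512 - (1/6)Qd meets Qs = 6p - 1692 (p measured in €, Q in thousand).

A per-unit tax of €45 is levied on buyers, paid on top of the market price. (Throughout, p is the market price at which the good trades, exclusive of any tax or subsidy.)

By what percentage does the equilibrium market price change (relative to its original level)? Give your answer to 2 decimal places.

-5.67

Solve the original market: 3072 - 6p = 6p - 1692, hence p = 397 and Q = 690.
Since buyers pay the price plus the tax, the effective demand curve becomes Qd = 2802 - 6p.
New equilibrium: 2802 - 6p = 6p - 1692 ⇒ 4494 = 12p ⇒ p = 374.5, Q = 555.
%Δp = (374.5 − 397) / 397 × 100 = -5.67%.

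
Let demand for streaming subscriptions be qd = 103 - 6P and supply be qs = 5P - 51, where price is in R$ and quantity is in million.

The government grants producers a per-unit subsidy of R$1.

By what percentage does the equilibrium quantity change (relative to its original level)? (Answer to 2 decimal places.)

+14.35

Original equilibrium: 103 - 6P = 5P - 51 gives 154 = 11P, so P = 14 and q = 19.
Since sellers receive the price plus the subsidy, the effective supply curve becomes qs = 5P - 46.
Equate the new curves: 103 - 6P = 5P - 46, giving 149 = 11P, P = 149/11 ≈ 13.5455, q = 239/11 ≈ 21.7273.
%Δq = (21.7273 − 19) / 19 × 100 = +14.35%.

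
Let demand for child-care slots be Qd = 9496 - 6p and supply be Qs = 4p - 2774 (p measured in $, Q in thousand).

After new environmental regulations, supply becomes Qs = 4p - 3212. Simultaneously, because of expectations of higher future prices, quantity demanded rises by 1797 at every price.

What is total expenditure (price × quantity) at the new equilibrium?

Initially, 9496 - 6p = 4p - 2774, so 12270 = 10p and p = 1227, Q = 2134.
The new curves are Qd = 11293 - 6p (demand) and Qs = 4p - 3212 (supply).
Clearing the new market: 11293 - 6p = 4p - 3212, so p = 1450.5 and Q = 2590.
New expenditure = 1450.5 × 2590 = 3756795.

3756795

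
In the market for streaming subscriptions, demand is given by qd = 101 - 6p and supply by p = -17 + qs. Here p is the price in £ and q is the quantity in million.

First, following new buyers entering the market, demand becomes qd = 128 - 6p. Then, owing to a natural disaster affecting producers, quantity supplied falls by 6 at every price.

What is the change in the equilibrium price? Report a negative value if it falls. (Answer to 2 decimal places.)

+4.71

Solve the original market: 101 - 6p = p + 17, hence p = 12 and q = 29.
The shock moves the curves to qd = 128 - 6p and qs = p + 11.
New equilibrium: 128 - 6p = p + 11 ⇒ 117 = 7p ⇒ p = 117/7 ≈ 16.7143, q = 194/7 ≈ 27.7143.
Δp = 16.7143 − 12 = +4.71.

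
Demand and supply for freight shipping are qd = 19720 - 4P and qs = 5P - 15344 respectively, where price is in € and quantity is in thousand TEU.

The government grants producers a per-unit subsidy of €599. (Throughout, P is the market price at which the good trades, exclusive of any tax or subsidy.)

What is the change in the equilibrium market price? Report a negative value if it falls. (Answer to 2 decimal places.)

-332.78

Initially, 19720 - 4P = 5P - 15344, so 35064 = 9P and P = 3896, q = 4136.
Since sellers receive the price plus the subsidy, the effective supply curve becomes qs = 5P - 12349.
Clearing the new market: 19720 - 4P = 5P - 12349, so P = 32069/9 ≈ 3563.2222 and q = 49204/9 ≈ 5467.1111.
ΔP = 3563.2222 − 3896 = -332.78.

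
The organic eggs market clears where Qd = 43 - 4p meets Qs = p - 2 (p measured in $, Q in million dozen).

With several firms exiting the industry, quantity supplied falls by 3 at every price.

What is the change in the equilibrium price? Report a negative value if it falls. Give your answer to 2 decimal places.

+0.60

Solve the original market: 43 - 4p = p - 2, hence p = 9 and Q = 7.
The shock moves the curves to Qd = 43 - 4p and Qs = p - 5.
Equate the new curves: 43 - 4p = p - 5, giving 48 = 5p, p = 9.6, Q = 4.6.
Δp = 9.6 − 9 = +0.60.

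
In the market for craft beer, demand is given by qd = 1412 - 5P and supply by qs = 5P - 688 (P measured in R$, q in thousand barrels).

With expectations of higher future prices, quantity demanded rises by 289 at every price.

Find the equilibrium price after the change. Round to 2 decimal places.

Original equilibrium: 1412 - 5P = 5P - 688 gives 2100 = 10P, so P = 210 and q = 362.
After the shift, demand is qd = 1701 - 5P and supply is qs = 5P - 688.
Clearing the new market: 1701 - 5P = 5P - 688, so P = 238.9 and q = 506.5.

238.90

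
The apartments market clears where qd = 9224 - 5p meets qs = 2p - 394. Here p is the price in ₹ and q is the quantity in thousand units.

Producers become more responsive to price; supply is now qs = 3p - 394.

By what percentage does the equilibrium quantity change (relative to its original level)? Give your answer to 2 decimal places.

+36.48

Initially, 9224 - 5p = 2p - 394, so 9618 = 7p and p = 1374, q = 2354.
After the shift, demand is qd = 9224 - 5p and supply is qs = 3p - 394.
Clearing the new market: 9224 - 5p = 3p - 394, so p = 1202.25 and q = 3212.75.
%Δq = (3212.75 − 2354) / 2354 × 100 = +36.48%.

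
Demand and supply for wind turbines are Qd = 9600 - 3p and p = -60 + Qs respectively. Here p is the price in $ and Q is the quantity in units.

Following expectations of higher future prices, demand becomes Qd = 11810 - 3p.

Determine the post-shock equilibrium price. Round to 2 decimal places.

Initially, 9600 - 3p = p + 60, so 9540 = 4p and p = 2385, Q = 2445.
After the shift, demand is Qd = 11810 - 3p and supply is Qs = p + 60.
Equate the new curves: 11810 - 3p = p + 60, giving 11750 = 4p, p = 2937.5, Q = 2997.5.

2937.50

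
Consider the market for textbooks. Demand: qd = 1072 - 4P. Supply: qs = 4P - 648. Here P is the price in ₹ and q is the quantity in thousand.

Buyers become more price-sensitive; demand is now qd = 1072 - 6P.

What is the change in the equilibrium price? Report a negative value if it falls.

-43

Initially, 1072 - 4P = 4P - 648, so 1720 = 8P and P = 215, q = 212.
After the shift, demand is qd = 1072 - 6P and supply is qs = 4P - 648.
Setting them equal: 1072 - 6P = 4P - 648 → 1720 = 10P, so P = 172 and q = 40.
ΔP = 172 − 215 = -43.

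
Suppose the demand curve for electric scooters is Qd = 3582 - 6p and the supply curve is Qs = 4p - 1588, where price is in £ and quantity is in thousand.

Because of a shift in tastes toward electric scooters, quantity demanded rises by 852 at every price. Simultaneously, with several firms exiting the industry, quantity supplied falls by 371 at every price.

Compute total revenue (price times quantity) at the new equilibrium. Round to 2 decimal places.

Initially, 3582 - 6p = 4p - 1588, so 5170 = 10p and p = 517, Q = 480.
After the shift, demand is Qd = 4434 - 6p and supply is Qs = 4p - 1959.
New equilibrium: 4434 - 6p = 4p - 1959 ⇒ 6393 = 10p ⇒ p = 639.3, Q = 598.2.
New expenditure = 639.3 × 598.2 = 382429.26.

382429.26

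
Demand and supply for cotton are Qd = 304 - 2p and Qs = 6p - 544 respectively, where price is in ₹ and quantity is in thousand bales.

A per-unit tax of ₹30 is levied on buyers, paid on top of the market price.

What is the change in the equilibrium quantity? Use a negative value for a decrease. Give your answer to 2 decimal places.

-45.00

Initially, 304 - 2p = 6p - 544, so 848 = 8p and p = 106, Q = 92.
Since buyers pay the price plus the tax, the effective demand curve becomes Qd = 244 - 2p.
Equate the new curves: 244 - 2p = 6p - 544, giving 788 = 8p, p = 98.5, Q = 47.
ΔQ = 47 − 92 = -45.00.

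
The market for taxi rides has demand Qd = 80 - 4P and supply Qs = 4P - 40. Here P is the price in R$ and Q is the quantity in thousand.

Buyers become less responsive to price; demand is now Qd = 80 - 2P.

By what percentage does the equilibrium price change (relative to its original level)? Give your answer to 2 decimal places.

Original equilibrium: 80 - 4P = 4P - 40 gives 120 = 8P, so P = 15 and Q = 20.
After the shift, demand is Qd = 80 - 2P and supply is Qs = 4P - 40.
Equate the new curves: 80 - 2P = 4P - 40, giving 120 = 6P, P = 20, Q = 40.
%ΔP = (20 − 15) / 15 × 100 = +33.33%.

+33.33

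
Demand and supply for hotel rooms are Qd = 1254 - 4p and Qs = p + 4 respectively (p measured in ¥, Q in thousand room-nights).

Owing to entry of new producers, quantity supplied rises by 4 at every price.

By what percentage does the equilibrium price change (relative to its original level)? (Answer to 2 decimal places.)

Solve the original market: 1254 - 4p = p + 4, hence p = 250 and Q = 254.
The shock moves the curves to Qd = 1254 - 4p and Qs = p + 8.
Setting them equal: 1254 - 4p = p + 8 → 1246 = 5p, so p = 249.2 and Q = 257.2.
%Δp = (249.2 − 250) / 250 × 100 = -0.32%.

-0.32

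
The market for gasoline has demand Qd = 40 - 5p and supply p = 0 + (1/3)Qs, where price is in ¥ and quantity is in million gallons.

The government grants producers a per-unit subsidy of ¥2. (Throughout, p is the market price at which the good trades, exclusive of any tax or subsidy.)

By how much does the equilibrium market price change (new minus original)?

-0.75

Initially, 40 - 5p = 3p, so 40 = 8p and p = 5, Q = 15.
Since sellers receive the price plus the subsidy, the effective supply curve becomes Qs = 3p + 6.
New equilibrium: 40 - 5p = 3p + 6 ⇒ 34 = 8p ⇒ p = 4.25, Q = 18.75.
Δp = 4.25 − 5 = -0.75.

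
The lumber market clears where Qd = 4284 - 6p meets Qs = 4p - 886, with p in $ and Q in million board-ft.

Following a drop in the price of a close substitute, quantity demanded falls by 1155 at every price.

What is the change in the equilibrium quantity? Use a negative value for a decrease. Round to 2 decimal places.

-462.00

Before the shock: 4284 - 6p = 4p - 886 ⇒ 5170 = 10p ⇒ p = 517, Q = 1182.
After the shift, demand is Qd = 3129 - 6p and supply is Qs = 4p - 886.
New equilibrium: 3129 - 6p = 4p - 886 ⇒ 4015 = 10p ⇒ p = 401.5, Q = 720.
ΔQ = 720 − 1182 = -462.00.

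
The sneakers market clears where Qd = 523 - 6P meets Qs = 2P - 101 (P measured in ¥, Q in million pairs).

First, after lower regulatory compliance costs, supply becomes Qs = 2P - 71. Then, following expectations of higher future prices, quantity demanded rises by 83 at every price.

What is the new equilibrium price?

84.625

Initially, 523 - 6P = 2P - 101, so 624 = 8P and P = 78, Q = 55.
With the change applied: demand Qd = 606 - 6P, supply Qs = 2P - 71.
New equilibrium: 606 - 6P = 2P - 71 ⇒ 677 = 8P ⇒ P = 84.625, Q = 98.25.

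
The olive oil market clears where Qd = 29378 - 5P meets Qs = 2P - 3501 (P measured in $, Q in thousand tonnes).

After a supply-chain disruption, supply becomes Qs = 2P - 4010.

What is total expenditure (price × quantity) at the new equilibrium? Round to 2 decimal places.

26373794.45

Original equilibrium: 29378 - 5P = 2P - 3501 gives 32879 = 7P, so P = 4697 and Q = 5893.
With the change applied: demand Qd = 29378 - 5P, supply Qs = 2P - 4010.
Clearing the new market: 29378 - 5P = 2P - 4010, so P = 33388/7 ≈ 4769.7143 and Q = 38706/7 ≈ 5529.4286.
New expenditure = 4769.7143 × 5529.4286 = 26373794.45.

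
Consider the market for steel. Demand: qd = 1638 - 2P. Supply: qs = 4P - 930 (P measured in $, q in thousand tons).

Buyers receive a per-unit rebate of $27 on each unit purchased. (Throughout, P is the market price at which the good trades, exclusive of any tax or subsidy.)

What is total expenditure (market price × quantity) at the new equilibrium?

357466

Original equilibrium: 1638 - 2P = 4P - 930 gives 2568 = 6P, so P = 428 and q = 782.
Since buyers' out-of-pocket price is the market price minus the rebate, the effective demand curve becomes qd = 1692 - 2P.
Equate the new curves: 1692 - 2P = 4P - 930, giving 2622 = 6P, P = 437, q = 818.
New expenditure = 437 × 818 = 357466.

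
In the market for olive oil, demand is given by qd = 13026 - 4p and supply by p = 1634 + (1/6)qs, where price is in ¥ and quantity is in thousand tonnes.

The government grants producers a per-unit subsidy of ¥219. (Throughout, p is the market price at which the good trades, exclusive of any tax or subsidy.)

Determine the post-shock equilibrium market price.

2151.6

Solve the original market: 13026 - 4p = 6p - 9804, hence p = 2283 and q = 3894.
Since sellers receive the price plus the subsidy, the effective supply curve becomes qs = 6p - 8490.
Clearing the new market: 13026 - 4p = 6p - 8490, so p = 2151.6 and q = 4419.6.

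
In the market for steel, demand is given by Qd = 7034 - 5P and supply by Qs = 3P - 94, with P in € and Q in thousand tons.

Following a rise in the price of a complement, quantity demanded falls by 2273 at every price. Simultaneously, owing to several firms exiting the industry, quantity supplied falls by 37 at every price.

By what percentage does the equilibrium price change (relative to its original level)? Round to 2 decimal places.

Before the shock: 7034 - 5P = 3P - 94 ⇒ 7128 = 8P ⇒ P = 891, Q = 2579.
After the shift, demand is Qd = 4761 - 5P and supply is Qs = 3P - 131.
New equilibrium: 4761 - 5P = 3P - 131 ⇒ 4892 = 8P ⇒ P = 611.5, Q = 1703.5.
%ΔP = (611.5 − 891) / 891 × 100 = -31.37%.

-31.37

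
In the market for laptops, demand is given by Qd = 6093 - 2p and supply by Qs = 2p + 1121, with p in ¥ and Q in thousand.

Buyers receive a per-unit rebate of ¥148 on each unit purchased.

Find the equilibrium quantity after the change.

3755

Initially, 6093 - 2p = 2p + 1121, so 4972 = 4p and p = 1243, Q = 3607.
Since buyers' out-of-pocket price is the market price minus the rebate, the effective demand curve becomes Qd = 6389 - 2p.
New equilibrium: 6389 - 2p = 2p + 1121 ⇒ 5268 = 4p ⇒ p = 1317, Q = 3755.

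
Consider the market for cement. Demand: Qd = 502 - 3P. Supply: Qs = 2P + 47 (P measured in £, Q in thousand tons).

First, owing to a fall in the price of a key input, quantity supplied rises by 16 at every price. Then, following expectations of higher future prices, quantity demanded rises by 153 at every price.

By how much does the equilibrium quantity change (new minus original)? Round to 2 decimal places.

Original equilibrium: 502 - 3P = 2P + 47 gives 455 = 5P, so P = 91 and Q = 229.
With the change applied: demand Qd = 655 - 3P, supply Qs = 2P + 63.
Setting them equal: 655 - 3P = 2P + 63 → 592 = 5P, so P = 118.4 and Q = 299.8.
ΔQ = 299.8 − 229 = +70.80.

+70.80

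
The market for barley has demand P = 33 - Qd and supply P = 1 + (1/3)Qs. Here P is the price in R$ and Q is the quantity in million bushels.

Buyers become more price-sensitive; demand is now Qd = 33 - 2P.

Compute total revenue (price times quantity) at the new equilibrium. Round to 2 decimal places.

133.92

Solve the original market: 33 - P = 3P - 3, hence P = 9 and Q = 24.
The shock moves the curves to Qd = 33 - 2P and Qs = 3P - 3.
New equilibrium: 33 - 2P = 3P - 3 ⇒ 36 = 5P ⇒ P = 7.2, Q = 18.6.
New expenditure = 7.2 × 18.6 = 133.92.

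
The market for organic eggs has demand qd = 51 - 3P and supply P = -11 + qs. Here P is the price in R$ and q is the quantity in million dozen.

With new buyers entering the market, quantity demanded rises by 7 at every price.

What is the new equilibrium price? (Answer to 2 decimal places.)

Initially, 51 - 3P = P + 11, so 40 = 4P and P = 10, q = 21.
With the change applied: demand qd = 58 - 3P, supply qs = P + 11.
Clearing the new market: 58 - 3P = P + 11, so P = 11.75 and q = 22.75.

11.75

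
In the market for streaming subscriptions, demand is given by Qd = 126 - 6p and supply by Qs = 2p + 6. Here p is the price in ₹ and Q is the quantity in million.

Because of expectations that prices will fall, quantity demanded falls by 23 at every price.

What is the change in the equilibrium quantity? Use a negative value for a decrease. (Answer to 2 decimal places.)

-5.75

Before the shock: 126 - 6p = 2p + 6 ⇒ 120 = 8p ⇒ p = 15, Q = 36.
The new curves are Qd = 103 - 6p (demand) and Qs = 2p + 6 (supply).
New equilibrium: 103 - 6p = 2p + 6 ⇒ 97 = 8p ⇒ p = 12.125, Q = 30.25.
ΔQ = 30.25 − 36 = -5.75.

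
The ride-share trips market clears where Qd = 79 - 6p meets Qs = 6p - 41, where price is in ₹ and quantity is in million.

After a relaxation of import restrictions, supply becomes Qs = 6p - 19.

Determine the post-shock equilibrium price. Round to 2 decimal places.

Original equilibrium: 79 - 6p = 6p - 41 gives 120 = 12p, so p = 10 and Q = 19.
After the shift, demand is Qd = 79 - 6p and supply is Qs = 6p - 19.
New equilibrium: 79 - 6p = 6p - 19 ⇒ 98 = 12p ⇒ p = 49/6 ≈ 8.1667, Q = 30.

8.17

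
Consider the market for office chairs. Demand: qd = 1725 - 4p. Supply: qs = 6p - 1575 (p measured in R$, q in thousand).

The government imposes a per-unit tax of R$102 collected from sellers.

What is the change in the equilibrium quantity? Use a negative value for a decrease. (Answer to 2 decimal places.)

Initially, 1725 - 4p = 6p - 1575, so 3300 = 10p and p = 330, q = 405.
Since sellers keep the price net of the tax, the effective supply curve becomes qs = 6p - 2187.
New equilibrium: 1725 - 4p = 6p - 2187 ⇒ 3912 = 10p ⇒ p = 391.2, q = 160.2.
Δq = 160.2 − 405 = -244.80.

-244.80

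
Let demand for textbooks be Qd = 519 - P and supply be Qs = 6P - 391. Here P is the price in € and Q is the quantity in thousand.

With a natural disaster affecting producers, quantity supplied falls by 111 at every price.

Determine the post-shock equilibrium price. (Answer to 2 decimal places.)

Original equilibrium: 519 - P = 6P - 391 gives 910 = 7P, so P = 130 and Q = 389.
The shock moves the curves to Qd = 519 - P and Qs = 6P - 502.
Setting them equal: 519 - P = 6P - 502 → 1021 = 7P, so P = 1021/7 ≈ 145.8571 and Q = 2612/7 ≈ 373.1429.

145.86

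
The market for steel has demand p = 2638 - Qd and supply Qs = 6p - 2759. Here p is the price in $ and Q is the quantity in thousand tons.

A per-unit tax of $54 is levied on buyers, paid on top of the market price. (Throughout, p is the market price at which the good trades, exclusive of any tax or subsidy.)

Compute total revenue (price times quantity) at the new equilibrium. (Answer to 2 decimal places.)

Initially, 2638 - p = 6p - 2759, so 5397 = 7p and p = 771, Q = 1867.
Since buyers pay the price plus the tax, the effective demand curve becomes Qd = 2584 - p.
New equilibrium: 2584 - p = 6p - 2759 ⇒ 5343 = 7p ⇒ p = 5343/7 ≈ 763.2857, Q = 12745/7 ≈ 1820.7143.
New expenditure = 763.2857 × 1820.7143 = 1389725.20.

1389725.20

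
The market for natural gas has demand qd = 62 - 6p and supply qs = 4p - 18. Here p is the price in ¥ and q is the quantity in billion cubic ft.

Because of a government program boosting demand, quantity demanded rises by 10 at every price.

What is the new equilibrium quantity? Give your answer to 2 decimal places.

18.00

Original equilibrium: 62 - 6p = 4p - 18 gives 80 = 10p, so p = 8 and q = 14.
The new curves are qd = 72 - 6p (demand) and qs = 4p - 18 (supply).
Clearing the new market: 72 - 6p = 4p - 18, so p = 9 and q = 18.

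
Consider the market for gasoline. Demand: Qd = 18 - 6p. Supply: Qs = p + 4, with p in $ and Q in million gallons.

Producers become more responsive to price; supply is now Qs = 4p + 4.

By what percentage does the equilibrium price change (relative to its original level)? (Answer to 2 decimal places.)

Original equilibrium: 18 - 6p = p + 4 gives 14 = 7p, so p = 2 and Q = 6.
With the change applied: demand Qd = 18 - 6p, supply Qs = 4p + 4.
New equilibrium: 18 - 6p = 4p + 4 ⇒ 14 = 10p ⇒ p = 1.4, Q = 9.6.
%Δp = (1.4 − 2) / 2 × 100 = -30.00%.

-30.00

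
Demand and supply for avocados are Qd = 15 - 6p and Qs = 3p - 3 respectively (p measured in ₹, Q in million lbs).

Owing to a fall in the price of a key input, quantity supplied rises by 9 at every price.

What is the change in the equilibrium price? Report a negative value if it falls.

Initially, 15 - 6p = 3p - 3, so 18 = 9p and p = 2, Q = 3.
With the change applied: demand Qd = 15 - 6p, supply Qs = 3p + 6.
Clearing the new market: 15 - 6p = 3p + 6, so p = 1 and Q = 9.
Δp = 1 − 2 = -1.

-1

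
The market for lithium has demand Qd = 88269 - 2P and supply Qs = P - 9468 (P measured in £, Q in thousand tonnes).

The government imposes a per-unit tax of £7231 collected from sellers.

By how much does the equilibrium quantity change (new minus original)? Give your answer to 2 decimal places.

Before the shock: 88269 - 2P = P - 9468 ⇒ 97737 = 3P ⇒ P = 32579, Q = 23111.
Since sellers keep the price net of the tax, the effective supply curve becomes Qs = P - 16699.
New equilibrium: 88269 - 2P = P - 16699 ⇒ 104968 = 3P ⇒ P = 104968/3 ≈ 34989.3333, Q = 54871/3 ≈ 18290.3333.
ΔQ = 18290.3333 − 23111 = -4820.67.

-4820.67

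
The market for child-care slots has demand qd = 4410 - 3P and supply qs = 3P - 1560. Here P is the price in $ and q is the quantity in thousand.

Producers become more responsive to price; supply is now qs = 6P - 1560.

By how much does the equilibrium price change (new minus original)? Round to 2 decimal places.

-331.67

Original equilibrium: 4410 - 3P = 3P - 1560 gives 5970 = 6P, so P = 995 and q = 1425.
After the shift, demand is qd = 4410 - 3P and supply is qs = 6P - 1560.
New equilibrium: 4410 - 3P = 6P - 1560 ⇒ 5970 = 9P ⇒ P = 1990/3 ≈ 663.3333, q = 2420.
ΔP = 663.3333 − 995 = -331.67.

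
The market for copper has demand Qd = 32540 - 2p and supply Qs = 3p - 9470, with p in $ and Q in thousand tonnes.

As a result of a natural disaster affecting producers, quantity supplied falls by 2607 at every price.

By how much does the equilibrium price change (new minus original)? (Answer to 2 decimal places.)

+521.40

Original equilibrium: 32540 - 2p = 3p - 9470 gives 42010 = 5p, so p = 8402 and Q = 15736.
The new curves are Qd = 32540 - 2p (demand) and Qs = 3p - 12077 (supply).
Clearing the new market: 32540 - 2p = 3p - 12077, so p = 8923.4 and Q = 14693.2.
Δp = 8923.4 − 8402 = +521.40.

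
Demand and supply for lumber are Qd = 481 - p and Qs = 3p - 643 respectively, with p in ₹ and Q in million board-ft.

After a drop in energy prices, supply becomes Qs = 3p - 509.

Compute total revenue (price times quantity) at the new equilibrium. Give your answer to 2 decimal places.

Initially, 481 - p = 3p - 643, so 1124 = 4p and p = 281, Q = 200.
The new curves are Qd = 481 - p (demand) and Qs = 3p - 509 (supply).
Clearing the new market: 481 - p = 3p - 509, so p = 247.5 and Q = 233.5.
New expenditure = 247.5 × 233.5 = 57791.25.

57791.25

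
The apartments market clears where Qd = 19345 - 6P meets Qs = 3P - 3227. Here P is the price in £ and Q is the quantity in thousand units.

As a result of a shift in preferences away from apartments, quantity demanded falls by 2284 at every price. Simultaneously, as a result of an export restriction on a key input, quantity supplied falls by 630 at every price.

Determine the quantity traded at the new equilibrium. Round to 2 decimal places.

3115.67

Original equilibrium: 19345 - 6P = 3P - 3227 gives 22572 = 9P, so P = 2508 and Q = 4297.
After the shift, demand is Qd = 17061 - 6P and supply is Qs = 3P - 3857.
Equate the new curves: 17061 - 6P = 3P - 3857, giving 20918 = 9P, P = 20918/9 ≈ 2324.2222, Q = 9347/3 ≈ 3115.6667.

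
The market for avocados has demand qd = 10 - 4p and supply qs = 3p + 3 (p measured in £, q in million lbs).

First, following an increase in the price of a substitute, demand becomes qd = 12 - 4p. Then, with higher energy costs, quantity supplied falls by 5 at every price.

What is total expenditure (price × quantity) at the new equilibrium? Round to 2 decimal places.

Initially, 10 - 4p = 3p + 3, so 7 = 7p and p = 1, q = 6.
The shock moves the curves to qd = 12 - 4p and qs = 3p - 2.
New equilibrium: 12 - 4p = 3p - 2 ⇒ 14 = 7p ⇒ p = 2, q = 4.
New expenditure = 2 × 4 = 8.00.

8.00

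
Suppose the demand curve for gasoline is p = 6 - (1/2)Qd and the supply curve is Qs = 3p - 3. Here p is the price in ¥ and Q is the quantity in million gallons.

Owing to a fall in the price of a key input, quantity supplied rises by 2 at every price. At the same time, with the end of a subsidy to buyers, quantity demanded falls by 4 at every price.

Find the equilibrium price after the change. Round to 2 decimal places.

Solve the original market: 12 - 2p = 3p - 3, hence p = 3 and Q = 6.
The new curves are Qd = 8 - 2p (demand) and Qs = 3p - 1 (supply).
New equilibrium: 8 - 2p = 3p - 1 ⇒ 9 = 5p ⇒ p = 1.8, Q = 4.4.

1.80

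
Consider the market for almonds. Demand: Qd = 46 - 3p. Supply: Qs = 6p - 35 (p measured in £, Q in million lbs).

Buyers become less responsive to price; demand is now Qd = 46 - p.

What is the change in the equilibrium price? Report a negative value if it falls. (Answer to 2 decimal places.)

+2.57

Original equilibrium: 46 - 3p = 6p - 35 gives 81 = 9p, so p = 9 and Q = 19.
With the change applied: demand Qd = 46 - p, supply Qs = 6p - 35.
New equilibrium: 46 - p = 6p - 35 ⇒ 81 = 7p ⇒ p = 81/7 ≈ 11.5714, Q = 241/7 ≈ 34.4286.
Δp = 11.5714 − 9 = +2.57.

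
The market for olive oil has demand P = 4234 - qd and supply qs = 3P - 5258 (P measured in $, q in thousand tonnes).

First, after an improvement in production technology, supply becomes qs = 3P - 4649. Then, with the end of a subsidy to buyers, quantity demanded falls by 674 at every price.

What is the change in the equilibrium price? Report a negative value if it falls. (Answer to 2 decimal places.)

-320.75

Original equilibrium: 4234 - P = 3P - 5258 gives 9492 = 4P, so P = 2373 and q = 1861.
With the change applied: demand qd = 3560 - P, supply qs = 3P - 4649.
New equilibrium: 3560 - P = 3P - 4649 ⇒ 8209 = 4P ⇒ P = 2052.25, q = 1507.75.
ΔP = 2052.25 − 2373 = -320.75.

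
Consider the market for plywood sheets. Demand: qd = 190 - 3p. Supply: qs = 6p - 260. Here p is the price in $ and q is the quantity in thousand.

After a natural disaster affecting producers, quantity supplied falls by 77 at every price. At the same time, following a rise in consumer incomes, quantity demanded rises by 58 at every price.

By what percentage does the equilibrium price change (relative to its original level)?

+30

Before the shock: 190 - 3p = 6p - 260 ⇒ 450 = 9p ⇒ p = 50, q = 40.
After the shift, demand is qd = 248 - 3p and supply is qs = 6p - 337.
Clearing the new market: 248 - 3p = 6p - 337, so p = 65 and q = 53.
%Δp = (65 − 50) / 50 × 100 = +30%.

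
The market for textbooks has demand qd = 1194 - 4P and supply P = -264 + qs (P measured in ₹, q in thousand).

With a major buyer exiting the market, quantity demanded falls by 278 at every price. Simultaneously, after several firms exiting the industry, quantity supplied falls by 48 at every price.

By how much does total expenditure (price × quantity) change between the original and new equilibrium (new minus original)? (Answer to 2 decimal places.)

Original equilibrium: 1194 - 4P = P + 264 gives 930 = 5P, so P = 186 and q = 450.
The shock moves the curves to qd = 916 - 4P and qs = P + 216.
New equilibrium: 916 - 4P = P + 216 ⇒ 700 = 5P ⇒ P = 140, q = 356.
Expenditure moves from 186×450 = 83700 to 140×356 = 49840; change = -33860.00.

-33860.00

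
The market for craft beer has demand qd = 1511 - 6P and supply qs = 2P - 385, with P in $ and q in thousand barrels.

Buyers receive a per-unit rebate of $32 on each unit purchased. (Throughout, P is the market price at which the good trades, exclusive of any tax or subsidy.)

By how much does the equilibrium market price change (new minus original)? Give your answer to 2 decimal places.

+24.00

Before the shock: 1511 - 6P = 2P - 385 ⇒ 1896 = 8P ⇒ P = 237, q = 89.
Since buyers' out-of-pocket price is the market price minus the rebate, the effective demand curve becomes qd = 1703 - 6P.
Setting them equal: 1703 - 6P = 2P - 385 → 2088 = 8P, so P = 261 and q = 137.
ΔP = 261 − 237 = +24.00.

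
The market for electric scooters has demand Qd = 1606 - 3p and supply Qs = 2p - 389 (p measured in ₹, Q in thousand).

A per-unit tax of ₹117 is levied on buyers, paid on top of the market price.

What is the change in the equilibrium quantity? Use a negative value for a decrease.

Solve the original market: 1606 - 3p = 2p - 389, hence p = 399 and Q = 409.
Since buyers pay the price plus the tax, the effective demand curve becomes Qd = 1255 - 3p.
Clearing the new market: 1255 - 3p = 2p - 389, so p = 328.8 and Q = 268.6.
ΔQ = 268.6 − 409 = -140.4.

-140.4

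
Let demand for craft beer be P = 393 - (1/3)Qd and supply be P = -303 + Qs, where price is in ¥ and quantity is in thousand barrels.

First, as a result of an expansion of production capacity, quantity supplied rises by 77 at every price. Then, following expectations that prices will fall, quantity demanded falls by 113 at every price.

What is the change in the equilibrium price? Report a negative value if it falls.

Before the shock: 1179 - 3P = P + 303 ⇒ 876 = 4P ⇒ P = 219, Q = 522.
The shock moves the curves to Qd = 1066 - 3P and Qs = P + 380.
Clearing the new market: 1066 - 3P = P + 380, so P = 171.5 and Q = 551.5.
ΔP = 171.5 − 219 = -47.5.

-47.5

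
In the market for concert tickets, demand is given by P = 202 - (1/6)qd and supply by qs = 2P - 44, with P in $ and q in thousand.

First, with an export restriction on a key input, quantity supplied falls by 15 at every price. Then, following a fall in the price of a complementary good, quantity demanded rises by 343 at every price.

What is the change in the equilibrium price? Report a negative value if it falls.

Solve the original market: 1212 - 6P = 2P - 44, hence P = 157 and q = 270.
The shock moves the curves to qd = 1555 - 6P and qs = 2P - 59.
Clearing the new market: 1555 - 6P = 2P - 59, so P = 201.75 and q = 344.5.
ΔP = 201.75 − 157 = +44.75.

+44.75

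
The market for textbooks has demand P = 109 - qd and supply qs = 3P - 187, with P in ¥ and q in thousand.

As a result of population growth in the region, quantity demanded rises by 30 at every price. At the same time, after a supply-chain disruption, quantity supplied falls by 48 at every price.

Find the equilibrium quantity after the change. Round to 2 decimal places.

Solve the original market: 109 - P = 3P - 187, hence P = 74 and q = 35.
With the change applied: demand qd = 139 - P, supply qs = 3P - 235.
Setting them equal: 139 - P = 3P - 235 → 374 = 4P, so P = 93.5 and q = 45.5.

45.50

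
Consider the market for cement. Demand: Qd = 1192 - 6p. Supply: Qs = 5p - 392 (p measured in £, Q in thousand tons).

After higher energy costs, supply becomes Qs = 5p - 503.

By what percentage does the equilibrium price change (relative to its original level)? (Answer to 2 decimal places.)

+7.01

Solve the original market: 1192 - 6p = 5p - 392, hence p = 144 and Q = 328.
The shock moves the curves to Qd = 1192 - 6p and Qs = 5p - 503.
New equilibrium: 1192 - 6p = 5p - 503 ⇒ 1695 = 11p ⇒ p = 1695/11 ≈ 154.0909, Q = 2942/11 ≈ 267.4545.
%Δp = (154.0909 − 144) / 144 × 100 = +7.01%.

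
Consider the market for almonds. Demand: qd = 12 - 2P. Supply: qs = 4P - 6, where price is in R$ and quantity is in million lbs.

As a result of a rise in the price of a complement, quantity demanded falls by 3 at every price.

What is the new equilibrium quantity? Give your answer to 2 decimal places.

Before the shock: 12 - 2P = 4P - 6 ⇒ 18 = 6P ⇒ P = 3, q = 6.
The shock moves the curves to qd = 9 - 2P and qs = 4P - 6.
Equate the new curves: 9 - 2P = 4P - 6, giving 15 = 6P, P = 2.5, q = 4.

4.00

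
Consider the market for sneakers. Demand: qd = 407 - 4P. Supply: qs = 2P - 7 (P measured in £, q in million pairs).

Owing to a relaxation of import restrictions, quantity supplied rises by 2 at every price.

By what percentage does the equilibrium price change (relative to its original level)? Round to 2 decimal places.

Original equilibrium: 407 - 4P = 2P - 7 gives 414 = 6P, so P = 69 and q = 131.
With the change applied: demand qd = 407 - 4P, supply qs = 2P - 5.
Equate the new curves: 407 - 4P = 2P - 5, giving 412 = 6P, P = 206/3 ≈ 68.6667, q = 397/3 ≈ 132.3333.
%ΔP = (68.6667 − 69) / 69 × 100 = -0.48%.

-0.48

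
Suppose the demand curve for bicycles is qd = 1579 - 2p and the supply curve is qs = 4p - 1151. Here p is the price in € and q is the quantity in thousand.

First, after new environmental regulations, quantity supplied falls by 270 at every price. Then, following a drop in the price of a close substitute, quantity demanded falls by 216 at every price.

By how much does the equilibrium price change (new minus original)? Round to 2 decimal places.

+9.00

Original equilibrium: 1579 - 2p = 4p - 1151 gives 2730 = 6p, so p = 455 and q = 669.
After the shift, demand is qd = 1363 - 2p and supply is qs = 4p - 1421.
Equate the new curves: 1363 - 2p = 4p - 1421, giving 2784 = 6p, p = 464, q = 435.
Δp = 464 − 455 = +9.00.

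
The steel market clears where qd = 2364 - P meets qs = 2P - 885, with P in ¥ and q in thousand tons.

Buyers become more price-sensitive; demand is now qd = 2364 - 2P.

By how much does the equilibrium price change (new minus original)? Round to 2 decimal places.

Initially, 2364 - P = 2P - 885, so 3249 = 3P and P = 1083, q = 1281.
The shock moves the curves to qd = 2364 - 2P and qs = 2P - 885.
Clearing the new market: 2364 - 2P = 2P - 885, so P = 812.25 and q = 739.5.
ΔP = 812.25 − 1083 = -270.75.

-270.75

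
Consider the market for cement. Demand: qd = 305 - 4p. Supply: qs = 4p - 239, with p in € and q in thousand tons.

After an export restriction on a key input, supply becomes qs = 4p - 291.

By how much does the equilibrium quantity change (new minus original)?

-26

Original equilibrium: 305 - 4p = 4p - 239 gives 544 = 8p, so p = 68 and q = 33.
The shock moves the curves to qd = 305 - 4p and qs = 4p - 291.
New equilibrium: 305 - 4p = 4p - 291 ⇒ 596 = 8p ⇒ p = 74.5, q = 7.
Δq = 7 − 33 = -26.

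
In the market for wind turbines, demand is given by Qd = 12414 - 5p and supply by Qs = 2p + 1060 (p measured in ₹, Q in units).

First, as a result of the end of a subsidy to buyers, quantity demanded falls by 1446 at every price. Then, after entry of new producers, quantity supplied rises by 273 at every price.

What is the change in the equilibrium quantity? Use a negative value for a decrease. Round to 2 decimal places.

Initially, 12414 - 5p = 2p + 1060, so 11354 = 7p and p = 1622, Q = 4304.
The new curves are Qd = 10968 - 5p (demand) and Qs = 2p + 1333 (supply).
Setting them equal: 10968 - 5p = 2p + 1333 → 9635 = 7p, so p = 9635/7 ≈ 1376.4286 and Q = 28601/7 ≈ 4085.8571.
ΔQ = 4085.8571 − 4304 = -218.14.

-218.14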